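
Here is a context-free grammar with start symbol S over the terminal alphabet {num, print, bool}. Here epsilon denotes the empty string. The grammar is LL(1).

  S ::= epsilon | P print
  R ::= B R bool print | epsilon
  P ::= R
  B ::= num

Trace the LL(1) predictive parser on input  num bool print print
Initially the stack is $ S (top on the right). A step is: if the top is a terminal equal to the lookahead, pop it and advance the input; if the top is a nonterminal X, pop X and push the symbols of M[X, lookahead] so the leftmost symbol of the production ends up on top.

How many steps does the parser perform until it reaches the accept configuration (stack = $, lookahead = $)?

9

step 1: stack=$ S  input=num bool print print $  — expand S ::= P print
step 2: stack=$ print P  input=num bool print print $  — expand P ::= R
step 3: stack=$ print R  input=num bool print print $  — expand R ::= B R bool print
step 4: stack=$ print print bool R B  input=num bool print print $  — expand B ::= num
step 5: stack=$ print print bool R num  input=num bool print print $  — match num
step 6: stack=$ print print bool R  input=bool print print $  — expand R ::= epsilon
step 7: stack=$ print print bool  input=bool print print $  — match bool
step 8: stack=$ print print  input=print print $  — match print
step 9: stack=$ print  input=print $  — match print
Accept reached after 9 steps.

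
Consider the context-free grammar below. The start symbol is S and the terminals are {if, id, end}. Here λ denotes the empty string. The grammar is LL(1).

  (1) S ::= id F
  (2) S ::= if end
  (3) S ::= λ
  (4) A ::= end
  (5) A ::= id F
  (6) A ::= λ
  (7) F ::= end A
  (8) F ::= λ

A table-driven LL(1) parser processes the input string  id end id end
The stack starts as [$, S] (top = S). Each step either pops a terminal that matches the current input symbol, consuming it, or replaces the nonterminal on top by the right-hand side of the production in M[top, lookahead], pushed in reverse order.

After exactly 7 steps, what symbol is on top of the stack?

step 1: stack=$ S  input=id end id end $  — expand S ::= id F
step 2: stack=$ F id  input=id end id end $  — match id
step 3: stack=$ F  input=end id end $  — expand F ::= end A
step 4: stack=$ A end  input=end id end $  — match end
step 5: stack=$ A  input=id end $  — expand A ::= id F
step 6: stack=$ F id  input=id end $  — match id
step 7: stack=$ F  input=end $  — expand F ::= end A
Stack after step 7: $ A end (top = end).

end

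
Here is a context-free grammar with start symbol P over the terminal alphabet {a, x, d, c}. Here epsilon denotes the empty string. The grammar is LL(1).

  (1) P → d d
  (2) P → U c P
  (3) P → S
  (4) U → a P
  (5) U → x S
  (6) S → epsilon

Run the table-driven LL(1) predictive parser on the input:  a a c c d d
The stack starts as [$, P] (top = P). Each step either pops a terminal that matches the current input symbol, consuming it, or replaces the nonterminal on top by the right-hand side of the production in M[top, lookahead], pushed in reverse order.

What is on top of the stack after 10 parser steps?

      Stack          Input          Action
   1  $ P            a a c c d d $  expand P → U c P
   2  $ P c U        a a c c d d $  expand U → a P
   3  $ P c P a      a a c c d d $  match a
   4  $ P c P        a c c d d $    expand P → U c P
   5  $ P c P c U    a c c d d $    expand U → a P
   6  $ P c P c P a  a c c d d $    match a
   7  $ P c P c P    c c d d $      expand P → S
   8  $ P c P c S    c c d d $      expand S → epsilon
   9  $ P c P c      c c d d $      match c
  10  $ P c P        c d d $        expand P → S
Stack after step 10: $ P c S (top = S).

S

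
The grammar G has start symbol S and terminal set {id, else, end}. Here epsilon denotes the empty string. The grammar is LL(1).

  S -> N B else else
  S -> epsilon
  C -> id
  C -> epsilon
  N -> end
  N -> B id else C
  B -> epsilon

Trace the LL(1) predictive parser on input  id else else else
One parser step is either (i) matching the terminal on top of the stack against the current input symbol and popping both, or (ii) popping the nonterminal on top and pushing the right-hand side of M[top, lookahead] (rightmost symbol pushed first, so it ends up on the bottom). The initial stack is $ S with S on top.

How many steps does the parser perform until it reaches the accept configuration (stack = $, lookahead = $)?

     Stack                      Input                Action
  1  $ S                        id else else else $  expand S -> N B else else
  2  $ else else B N            id else else else $  expand N -> B id else C
  3  $ else else B C else id B  id else else else $  expand B -> epsilon
  4  $ else else B C else id    id else else else $  match id
  5  $ else else B C else       else else else $     match else
  6  $ else else B C            else else $          expand C -> epsilon
  7  $ else else B              else else $          expand B -> epsilon
  8  $ else else                else else $          match else
  9  $ else                     else $               match else
Accept reached after 9 steps.

9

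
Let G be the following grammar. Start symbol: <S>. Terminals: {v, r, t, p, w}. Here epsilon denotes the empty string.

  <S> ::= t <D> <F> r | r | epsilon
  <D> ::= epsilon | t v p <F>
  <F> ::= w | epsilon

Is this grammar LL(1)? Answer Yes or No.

FIRST(<S>) = {epsilon, r, t}
FIRST(<D>) = {epsilon, t}
FIRST(<F>) = {epsilon, w}
FOLLOW(<S>) = {$}
FOLLOW(<D>) = {r, w}
FOLLOW(<F>) = {r, w}
Cell M[<F>, w] receives both <F> ::= w and <F> ::= epsilon — the grammar is not LL(1).

No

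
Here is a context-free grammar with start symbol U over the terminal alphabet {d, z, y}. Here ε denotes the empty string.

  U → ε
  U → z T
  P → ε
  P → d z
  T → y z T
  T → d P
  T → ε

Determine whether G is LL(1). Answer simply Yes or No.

FIRST(U) = {ε, z}
FIRST(P) = {ε, d}
FIRST(T) = {ε, d, y}
FOLLOW(U) = {$}
FOLLOW(P) = {$}
FOLLOW(T) = {$}
Each cell of M receives at most one production.

Yes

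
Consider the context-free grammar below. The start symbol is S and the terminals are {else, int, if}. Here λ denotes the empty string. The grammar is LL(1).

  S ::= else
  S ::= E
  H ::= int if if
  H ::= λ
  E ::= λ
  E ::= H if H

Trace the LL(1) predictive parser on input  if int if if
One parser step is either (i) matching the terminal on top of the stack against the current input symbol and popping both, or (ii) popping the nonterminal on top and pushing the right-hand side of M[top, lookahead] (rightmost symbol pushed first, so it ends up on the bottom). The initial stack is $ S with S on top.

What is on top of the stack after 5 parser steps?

int

step 1: stack=$ S  input=if int if if $  — expand S ::= E
step 2: stack=$ E  input=if int if if $  — expand E ::= H if H
step 3: stack=$ H if H  input=if int if if $  — expand H ::= λ
step 4: stack=$ H if  input=if int if if $  — match if
step 5: stack=$ H  input=int if if $  — expand H ::= int if if
Stack after step 5: $ if if int (top = int).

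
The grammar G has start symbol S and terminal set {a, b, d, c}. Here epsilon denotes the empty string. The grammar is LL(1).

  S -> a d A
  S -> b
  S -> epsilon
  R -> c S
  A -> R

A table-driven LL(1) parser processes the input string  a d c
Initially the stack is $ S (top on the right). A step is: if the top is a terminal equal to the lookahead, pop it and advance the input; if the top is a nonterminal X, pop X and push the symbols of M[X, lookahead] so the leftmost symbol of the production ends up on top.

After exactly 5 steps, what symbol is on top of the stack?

c

step 1: stack=$ S  input=a d c $  — expand S -> a d A
step 2: stack=$ A d a  input=a d c $  — match a
step 3: stack=$ A d  input=d c $  — match d
step 4: stack=$ A  input=c $  — expand A -> R
step 5: stack=$ R  input=c $  — expand R -> c S
Stack after step 5: $ S c (top = c).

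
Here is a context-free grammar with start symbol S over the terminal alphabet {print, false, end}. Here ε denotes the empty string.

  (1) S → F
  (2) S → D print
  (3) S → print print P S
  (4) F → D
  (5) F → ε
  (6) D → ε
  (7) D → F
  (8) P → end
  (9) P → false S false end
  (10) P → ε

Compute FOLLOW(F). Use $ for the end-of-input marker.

FIRST(P) = {ε, end, false}
FIRST(S) = {ε, print}  (via F, D print)
FIRST(F) = {ε}  (via D)
FIRST(D) = {ε}  (via F)
FOLLOW(S) includes $ since S is the start symbol.
FOLLOW(S): in S→print print P S, the suffix after S is empty (adds nothing new); in P→false S false end, S is followed by false end with FIRST {false}. Thus FOLLOW(S) = {$, false}.
FOLLOW(P): in S→print print P S, P is followed by S with FIRST {ε, print}; in S→print print P S, the suffix after P is nullable, so FOLLOW(P) ⊇ FOLLOW(S) = {$, false}. Thus FOLLOW(P) = {$, false, print}.
FOLLOW(F): in S→F, the suffix after F is empty, so FOLLOW(F) ⊇ FOLLOW(S) = {$, false}; in D→F, the suffix after F is empty, so FOLLOW(F) ⊇ FOLLOW(D) = {$, false, print}. Thus FOLLOW(F) = {$, false, print}.
FOLLOW(D): in S→D print, D is followed by print with FIRST {print}; in F→D, the suffix after D is empty, so FOLLOW(D) ⊇ FOLLOW(F) = {$, false, print}. Thus FOLLOW(D) = {$, false, print}.

{$, false, print}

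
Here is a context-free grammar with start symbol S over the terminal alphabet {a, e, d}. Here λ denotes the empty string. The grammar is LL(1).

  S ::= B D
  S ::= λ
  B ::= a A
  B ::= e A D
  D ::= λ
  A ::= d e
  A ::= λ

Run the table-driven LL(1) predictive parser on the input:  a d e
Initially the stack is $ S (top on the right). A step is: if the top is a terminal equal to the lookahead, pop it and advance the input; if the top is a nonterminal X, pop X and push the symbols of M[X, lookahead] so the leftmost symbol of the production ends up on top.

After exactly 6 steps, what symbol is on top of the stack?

step 1: stack=$ S  input=a d e $  — expand S ::= B D
step 2: stack=$ D B  input=a d e $  — expand B ::= a A
step 3: stack=$ D A a  input=a d e $  — match a
step 4: stack=$ D A  input=d e $  — expand A ::= d e
step 5: stack=$ D e d  input=d e $  — match d
step 6: stack=$ D e  input=e $  — match e
Stack after step 6: $ D (top = D).

D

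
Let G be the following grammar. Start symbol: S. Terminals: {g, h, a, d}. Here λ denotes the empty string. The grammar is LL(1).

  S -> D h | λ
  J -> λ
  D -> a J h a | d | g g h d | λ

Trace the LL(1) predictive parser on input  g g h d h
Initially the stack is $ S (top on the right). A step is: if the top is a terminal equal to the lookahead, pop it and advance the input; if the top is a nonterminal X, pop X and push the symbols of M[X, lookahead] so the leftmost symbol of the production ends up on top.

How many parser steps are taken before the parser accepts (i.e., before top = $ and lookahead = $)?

7

step 1: stack=$ S  input=g g h d h $  — expand S -> D h
step 2: stack=$ h D  input=g g h d h $  — expand D -> g g h d
step 3: stack=$ h d h g g  input=g g h d h $  — match g
step 4: stack=$ h d h g  input=g h d h $  — match g
step 5: stack=$ h d h  input=h d h $  — match h
step 6: stack=$ h d  input=d h $  — match d
step 7: stack=$ h  input=h $  — match h
Accept reached after 7 steps.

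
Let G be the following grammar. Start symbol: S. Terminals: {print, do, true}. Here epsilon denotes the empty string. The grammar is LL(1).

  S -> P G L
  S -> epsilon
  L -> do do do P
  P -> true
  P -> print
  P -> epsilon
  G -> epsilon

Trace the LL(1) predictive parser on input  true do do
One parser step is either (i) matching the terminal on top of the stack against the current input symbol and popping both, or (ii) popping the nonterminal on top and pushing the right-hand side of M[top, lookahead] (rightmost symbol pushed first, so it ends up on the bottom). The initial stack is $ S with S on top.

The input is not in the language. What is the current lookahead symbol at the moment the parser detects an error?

     Stack         Input         Action
  1  $ S           true do do $  expand S -> P G L
  2  $ L G P       true do do $  expand P -> true
  3  $ L G true    true do do $  match true
  4  $ L G         do do $       expand G -> epsilon
  5  $ L           do do $       expand L -> do do do P
  6  $ P do do do  do do $       match do
  7  $ P do do     do $          match do
  8  $ P do        $             error: top is terminal do but lookahead is $

$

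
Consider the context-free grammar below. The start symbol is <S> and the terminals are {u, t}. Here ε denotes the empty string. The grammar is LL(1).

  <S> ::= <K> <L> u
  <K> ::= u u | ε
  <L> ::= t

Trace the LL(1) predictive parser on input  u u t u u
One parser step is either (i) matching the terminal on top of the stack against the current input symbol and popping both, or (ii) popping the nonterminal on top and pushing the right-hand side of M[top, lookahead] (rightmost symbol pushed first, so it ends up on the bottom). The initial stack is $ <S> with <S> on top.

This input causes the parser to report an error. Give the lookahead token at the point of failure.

u

step 1: stack=$ <S>  input=u u t u u $  — expand <S> ::= <K> <L> u
step 2: stack=$ u <L> <K>  input=u u t u u $  — expand <K> ::= u u
step 3: stack=$ u <L> u u  input=u u t u u $  — match u
step 4: stack=$ u <L> u  input=u t u u $  — match u
step 5: stack=$ u <L>  input=t u u $  — expand <L> ::= t
step 6: stack=$ u t  input=t u u $  — match t
step 7: stack=$ u  input=u u $  — match u
step 8: stack=$  input=u $  — error: stack empty but input remains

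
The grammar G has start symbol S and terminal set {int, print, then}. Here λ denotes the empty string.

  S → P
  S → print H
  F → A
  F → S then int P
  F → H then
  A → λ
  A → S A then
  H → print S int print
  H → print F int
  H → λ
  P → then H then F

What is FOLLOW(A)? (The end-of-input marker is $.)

{$, int, print, then}

FIRST(H) = {λ, print}
FIRST(P) = {then}
FIRST(S) = {print, then}  (via P)
FIRST(A) = {λ, print, then}  (via S A then)
FIRST(F) = {λ, print, then}  (via A, S then int P, H then)
FOLLOW(S) includes $ since S is the start symbol.
FOLLOW(S): in F→S then int P, S is followed by then int P with FIRST {then}; in A→S A then, S is followed by A then with FIRST {print, then}; in H→print S int print, S is followed by int print with FIRST {int}. Thus FOLLOW(S) = {$, int, print, then}.
FOLLOW(H): in S→print H, the suffix after H is empty, so FOLLOW(H) ⊇ FOLLOW(S) = {$, int, print, then}; in F→H then, H is followed by then with FIRST {then}; in P→then H then F, H is followed by then F with FIRST {then}. Thus FOLLOW(H) = {$, int, print, then}.
FOLLOW(F): in H→print F int, F is followed by int with FIRST {int}; in P→then H then F, the suffix after F is empty, so FOLLOW(F) ⊇ FOLLOW(P) = {$, int, print, then}. Thus FOLLOW(F) = {$, int, print, then}.
FOLLOW(A): in F→A, the suffix after A is empty, so FOLLOW(A) ⊇ FOLLOW(F) = {$, int, print, then}; in A→S A then, A is followed by then with FIRST {then}. Thus FOLLOW(A) = {$, int, print, then}.
FOLLOW(P): in S→P, the suffix after P is empty, so FOLLOW(P) ⊇ FOLLOW(S) = {$, int, print, then}; in F→S then int P, the suffix after P is empty, so FOLLOW(P) ⊇ FOLLOW(F) = {$, int, print, then}. Thus FOLLOW(P) = {$, int, print, then}.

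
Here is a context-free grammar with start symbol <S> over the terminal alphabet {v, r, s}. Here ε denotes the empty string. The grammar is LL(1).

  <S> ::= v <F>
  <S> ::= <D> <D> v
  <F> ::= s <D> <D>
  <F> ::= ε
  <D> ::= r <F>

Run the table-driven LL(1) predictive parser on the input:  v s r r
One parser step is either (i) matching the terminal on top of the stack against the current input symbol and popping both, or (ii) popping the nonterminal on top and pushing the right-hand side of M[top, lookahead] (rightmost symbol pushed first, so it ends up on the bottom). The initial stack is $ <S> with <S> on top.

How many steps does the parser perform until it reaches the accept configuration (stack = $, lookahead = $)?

step 1: stack=$ <S>  input=v s r r $  — expand <S> ::= v <F>
step 2: stack=$ <F> v  input=v s r r $  — match v
step 3: stack=$ <F>  input=s r r $  — expand <F> ::= s <D> <D>
step 4: stack=$ <D> <D> s  input=s r r $  — match s
step 5: stack=$ <D> <D>  input=r r $  — expand <D> ::= r <F>
step 6: stack=$ <D> <F> r  input=r r $  — match r
step 7: stack=$ <D> <F>  input=r $  — expand <F> ::= ε
step 8: stack=$ <D>  input=r $  — expand <D> ::= r <F>
step 9: stack=$ <F> r  input=r $  — match r
step 10: stack=$ <F>  input=$  — expand <F> ::= ε
Accept reached after 10 steps.

10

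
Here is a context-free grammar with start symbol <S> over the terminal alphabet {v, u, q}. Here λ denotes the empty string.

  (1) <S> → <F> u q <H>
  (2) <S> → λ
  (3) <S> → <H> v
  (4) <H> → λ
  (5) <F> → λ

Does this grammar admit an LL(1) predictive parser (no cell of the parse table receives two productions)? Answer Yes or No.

Yes

FIRST(<S>) = {λ, u, v}
FIRST(<H>) = {λ}
FIRST(<F>) = {λ}
FOLLOW(<S>) = {$}
FOLLOW(<H>) = {$, v}
FOLLOW(<F>) = {u}
Each cell of M receives at most one production.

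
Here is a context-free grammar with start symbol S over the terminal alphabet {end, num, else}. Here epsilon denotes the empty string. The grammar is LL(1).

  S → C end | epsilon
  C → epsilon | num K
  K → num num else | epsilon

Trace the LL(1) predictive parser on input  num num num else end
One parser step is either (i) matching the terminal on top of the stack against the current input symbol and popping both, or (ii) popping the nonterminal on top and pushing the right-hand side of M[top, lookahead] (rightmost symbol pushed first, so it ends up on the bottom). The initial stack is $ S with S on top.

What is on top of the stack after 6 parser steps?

     Stack               Input                   Action
  1  $ S                 num num num else end $  expand S → C end
  2  $ end C             num num num else end $  expand C → num K
  3  $ end K num         num num num else end $  match num
  4  $ end K             num num else end $      expand K → num num else
  5  $ end else num num  num num else end $      match num
  6  $ end else num      num else end $          match num
Stack after step 6: $ end else (top = else).

else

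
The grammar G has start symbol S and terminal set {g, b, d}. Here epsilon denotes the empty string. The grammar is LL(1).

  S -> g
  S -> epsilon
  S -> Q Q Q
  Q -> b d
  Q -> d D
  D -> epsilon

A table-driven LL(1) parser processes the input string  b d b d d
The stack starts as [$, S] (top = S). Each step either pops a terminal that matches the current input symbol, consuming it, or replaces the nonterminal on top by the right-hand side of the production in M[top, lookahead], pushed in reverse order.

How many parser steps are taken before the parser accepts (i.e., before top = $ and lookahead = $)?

      Stack      Input        Action
   1  $ S        b d b d d $  expand S -> Q Q Q
   2  $ Q Q Q    b d b d d $  expand Q -> b d
   3  $ Q Q d b  b d b d d $  match b
   4  $ Q Q d    d b d d $    match d
   5  $ Q Q      b d d $      expand Q -> b d
   6  $ Q d b    b d d $      match b
   7  $ Q d      d d $        match d
   8  $ Q        d $          expand Q -> d D
   9  $ D d      d $          match d
  10  $ D        $            expand D -> epsilon
Accept reached after 10 steps.

10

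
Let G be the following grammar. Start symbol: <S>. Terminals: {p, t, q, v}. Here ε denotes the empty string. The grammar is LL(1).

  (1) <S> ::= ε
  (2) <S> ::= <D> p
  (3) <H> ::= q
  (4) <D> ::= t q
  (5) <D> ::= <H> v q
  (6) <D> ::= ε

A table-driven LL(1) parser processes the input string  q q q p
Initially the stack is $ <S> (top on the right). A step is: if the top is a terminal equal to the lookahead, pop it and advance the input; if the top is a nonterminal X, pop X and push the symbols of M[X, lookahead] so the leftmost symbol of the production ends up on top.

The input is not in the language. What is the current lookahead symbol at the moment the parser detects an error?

q

     Stack        Input      Action
  1  $ <S>        q q q p $  expand <S> ::= <D> p
  2  $ p <D>      q q q p $  expand <D> ::= <H> v q
  3  $ p q v <H>  q q q p $  expand <H> ::= q
  4  $ p q v q    q q q p $  match q
  5  $ p q v      q q p $    error: top is terminal v but lookahead is q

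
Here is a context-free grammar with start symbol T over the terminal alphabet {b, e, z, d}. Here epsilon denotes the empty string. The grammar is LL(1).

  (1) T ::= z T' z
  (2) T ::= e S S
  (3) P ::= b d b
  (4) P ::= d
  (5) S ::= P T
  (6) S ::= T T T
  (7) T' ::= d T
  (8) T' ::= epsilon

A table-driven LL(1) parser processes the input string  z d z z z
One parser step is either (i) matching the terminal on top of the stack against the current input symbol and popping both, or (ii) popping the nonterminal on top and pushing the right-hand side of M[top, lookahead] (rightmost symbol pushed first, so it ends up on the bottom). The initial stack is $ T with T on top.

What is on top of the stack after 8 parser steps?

z

step 1: stack=$ T  input=z d z z z $  — expand T ::= z T' z
step 2: stack=$ z T' z  input=z d z z z $  — match z
step 3: stack=$ z T'  input=d z z z $  — expand T' ::= d T
step 4: stack=$ z T d  input=d z z z $  — match d
step 5: stack=$ z T  input=z z z $  — expand T ::= z T' z
step 6: stack=$ z z T' z  input=z z z $  — match z
step 7: stack=$ z z T'  input=z z $  — expand T' ::= epsilon
step 8: stack=$ z z  input=z z $  — match z
Stack after step 8: $ z (top = z).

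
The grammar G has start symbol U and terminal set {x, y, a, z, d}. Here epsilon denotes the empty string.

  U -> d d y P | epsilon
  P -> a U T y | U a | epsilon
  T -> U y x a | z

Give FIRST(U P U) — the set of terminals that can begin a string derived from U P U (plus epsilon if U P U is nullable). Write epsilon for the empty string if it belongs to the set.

FIRST(U): from U->d d y P we get {d}; from U->epsilon we get {epsilon}. So FIRST(U) = {epsilon, d}.
FIRST(P): from P->a U T y we get {a}; from P->U a we get {a, d}; from P->epsilon we get {epsilon}. So FIRST(P) = {epsilon, a, d}.
FIRST(T): from T->U y x a we get {d, y}; from T->z we get {z}. So FIRST(T) = {d, y, z}.
FIRST(U P U): take FIRST of each symbol in turn, carrying on past any symbol whose FIRST contains epsilon; result {epsilon, a, d}.

{epsilon, a, d}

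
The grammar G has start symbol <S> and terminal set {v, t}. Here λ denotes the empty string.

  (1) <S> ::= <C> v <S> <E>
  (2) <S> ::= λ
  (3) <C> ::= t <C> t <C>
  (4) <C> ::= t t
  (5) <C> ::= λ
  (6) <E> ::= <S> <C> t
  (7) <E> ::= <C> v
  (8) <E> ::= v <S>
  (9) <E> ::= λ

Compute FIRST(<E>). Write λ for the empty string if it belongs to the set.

{λ, t, v}

FIRST(<C>) = {λ, t}
FIRST(<S>) = {λ, t, v}  (via <C> v <S> <E>)
FIRST(<E>) = {λ, t, v}  (via <S> <C> t, <C> v)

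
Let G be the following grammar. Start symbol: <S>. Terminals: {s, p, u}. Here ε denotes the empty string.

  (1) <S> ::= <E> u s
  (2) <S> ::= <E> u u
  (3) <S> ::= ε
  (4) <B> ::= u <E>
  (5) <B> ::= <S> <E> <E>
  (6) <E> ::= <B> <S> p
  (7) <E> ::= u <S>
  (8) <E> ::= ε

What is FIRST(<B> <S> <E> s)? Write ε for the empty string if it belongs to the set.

FIRST(<S>) = {ε, p, u}  (via <E> u s, <E> u u)
FIRST(<B>) = {ε, p, u}  (via <S> <E> <E>)
FIRST(<E>) = {ε, p, u}  (via <B> <S> p)
FIRST(<B> <S> <E> s): take FIRST of each symbol in turn, carrying on past any symbol whose FIRST contains ε; result {p, s, u}.

{p, s, u}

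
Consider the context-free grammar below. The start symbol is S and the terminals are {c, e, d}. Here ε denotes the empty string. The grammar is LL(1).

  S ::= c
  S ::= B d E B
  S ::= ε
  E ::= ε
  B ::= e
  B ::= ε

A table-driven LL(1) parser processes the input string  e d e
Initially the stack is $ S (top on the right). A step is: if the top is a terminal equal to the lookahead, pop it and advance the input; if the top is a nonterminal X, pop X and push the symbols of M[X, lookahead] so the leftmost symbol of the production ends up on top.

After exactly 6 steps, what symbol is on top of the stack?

     Stack      Input    Action
  1  $ S        e d e $  expand S ::= B d E B
  2  $ B E d B  e d e $  expand B ::= e
  3  $ B E d e  e d e $  match e
  4  $ B E d    d e $    match d
  5  $ B E      e $      expand E ::= ε
  6  $ B        e $      expand B ::= e
Stack after step 6: $ e (top = e).

e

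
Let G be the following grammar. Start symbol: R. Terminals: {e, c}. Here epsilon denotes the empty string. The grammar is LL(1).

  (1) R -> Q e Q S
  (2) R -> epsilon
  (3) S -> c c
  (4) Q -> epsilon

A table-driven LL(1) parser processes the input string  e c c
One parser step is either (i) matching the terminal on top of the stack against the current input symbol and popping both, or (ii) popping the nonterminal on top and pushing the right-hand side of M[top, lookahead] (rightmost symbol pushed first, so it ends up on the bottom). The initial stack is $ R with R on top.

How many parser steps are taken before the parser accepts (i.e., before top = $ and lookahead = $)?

7

step 1: stack=$ R  input=e c c $  — expand R -> Q e Q S
step 2: stack=$ S Q e Q  input=e c c $  — expand Q -> epsilon
step 3: stack=$ S Q e  input=e c c $  — match e
step 4: stack=$ S Q  input=c c $  — expand Q -> epsilon
step 5: stack=$ S  input=c c $  — expand S -> c c
step 6: stack=$ c c  input=c c $  — match c
step 7: stack=$ c  input=c $  — match c
Accept reached after 7 steps.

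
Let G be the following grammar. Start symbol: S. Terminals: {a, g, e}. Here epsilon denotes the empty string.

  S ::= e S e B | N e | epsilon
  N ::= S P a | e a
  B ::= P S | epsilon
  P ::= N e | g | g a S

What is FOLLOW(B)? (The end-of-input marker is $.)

{$, a, e, g}

FIRST(S): from S::=e S e B we get {e}; from S::=N e we get {e, g}; from S::=epsilon we get {epsilon}. So FIRST(S) = {epsilon, e, g}.
FIRST(N): from N::=S P a we get {e, g}; from N::=e a we get {e}. So FIRST(N) = {e, g}.
FIRST(P): from P::=N e we get {e, g}; from P::=g we get {g}; from P::=g a S we get {g}. So FIRST(P) = {e, g}.
FIRST(B): from B::=P S we get {e, g}; from B::=epsilon we get {epsilon}. So FIRST(B) = {epsilon, e, g}.
FOLLOW(S) includes $ since S is the start symbol.
FOLLOW(N): in S::=N e, N is followed by e with FIRST {e}; in P::=N e, N is followed by e with FIRST {e}. Thus FOLLOW(N) = {e}.
FOLLOW(S): in S::=e S e B, S is followed by e B with FIRST {e}; in N::=S P a, S is followed by P a with FIRST {e, g}; in B::=P S, the suffix after S is empty, so FOLLOW(S) ⊇ FOLLOW(B) = {$, a, e, g}; in P::=g a S, the suffix after S is empty, so FOLLOW(S) ⊇ FOLLOW(P) = {$, a, e, g}. Thus FOLLOW(S) = {$, a, e, g}.
FOLLOW(B): in S::=e S e B, the suffix after B is empty, so FOLLOW(B) ⊇ FOLLOW(S) = {$, a, e, g}. Thus FOLLOW(B) = {$, a, e, g}.
FOLLOW(P): in N::=S P a, P is followed by a with FIRST {a}; in B::=P S, P is followed by S with FIRST {epsilon, e, g}; in B::=P S, the suffix after P is nullable, so FOLLOW(P) ⊇ FOLLOW(B) = {$, a, e, g}. Thus FOLLOW(P) = {$, a, e, g}.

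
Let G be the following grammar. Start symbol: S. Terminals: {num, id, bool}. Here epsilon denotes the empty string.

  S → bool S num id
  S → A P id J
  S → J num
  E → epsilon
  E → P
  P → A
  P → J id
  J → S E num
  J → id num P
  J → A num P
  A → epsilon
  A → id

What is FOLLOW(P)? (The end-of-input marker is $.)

FIRST(A): from A→epsilon we get {epsilon}; from A→id we get {id}. So FIRST(A) = {epsilon, id}.
FIRST(S): from S→bool S num id we get {bool}; from S→A P id J we get {bool, id, num}; from S→J num we get {bool, id, num}. So FIRST(S) = {bool, id, num}.
FIRST(J): from J→S E num we get {bool, id, num}; from J→id num P we get {id}; from J→A num P we get {id, num}. So FIRST(J) = {bool, id, num}.
FIRST(P): from P→A we get {epsilon, id}; from P→J id we get {bool, id, num}. So FIRST(P) = {epsilon, bool, id, num}.
FIRST(E): from E→epsilon we get {epsilon}; from E→P we get {epsilon, bool, id, num}. So FIRST(E) = {epsilon, bool, id, num}.
FOLLOW(S) includes $ since S is the start symbol.
FOLLOW(S): in S→bool S num id, S is followed by num id with FIRST {num}; in J→S E num, S is followed by E num with FIRST {bool, id, num}. Thus FOLLOW(S) = {$, bool, id, num}.
FOLLOW(E): in J→S E num, E is followed by num with FIRST {num}. Thus FOLLOW(E) = {num}.
FOLLOW(J): in S→A P id J, the suffix after J is empty, so FOLLOW(J) ⊇ FOLLOW(S) = {$, bool, id, num}; in S→J num, J is followed by num with FIRST {num}; in P→J id, J is followed by id with FIRST {id}. Thus FOLLOW(J) = {$, bool, id, num}.
FOLLOW(P): in S→A P id J, P is followed by id J with FIRST {id}; in E→P, the suffix after P is empty, so FOLLOW(P) ⊇ FOLLOW(E) = {num}; in J→id num P, the suffix after P is empty, so FOLLOW(P) ⊇ FOLLOW(J) = {$, bool, id, num}; in J→A num P, the suffix after P is empty, so FOLLOW(P) ⊇ FOLLOW(J) = {$, bool, id, num}. Thus FOLLOW(P) = {$, bool, id, num}.
FOLLOW(A): in S→A P id J, A is followed by P id J with FIRST {bool, id, num}; in P→A, the suffix after A is empty, so FOLLOW(A) ⊇ FOLLOW(P) = {$, bool, id, num}; in J→A num P, A is followed by num P with FIRST {num}. Thus FOLLOW(A) = {$, bool, id, num}.

{$, bool, id, num}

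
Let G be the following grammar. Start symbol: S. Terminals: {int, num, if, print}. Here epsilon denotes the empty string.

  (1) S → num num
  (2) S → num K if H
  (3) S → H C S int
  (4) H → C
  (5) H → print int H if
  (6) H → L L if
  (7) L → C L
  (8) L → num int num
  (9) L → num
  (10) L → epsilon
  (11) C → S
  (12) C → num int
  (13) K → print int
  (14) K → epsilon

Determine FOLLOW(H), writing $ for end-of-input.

{$, if, int, num, print}

FIRST(K) = {epsilon, print}
FIRST(S) = {if, num, print}  (via H C S int)
FIRST(C) = {if, num, print}  (via S)
FIRST(L) = {epsilon, if, num, print}  (via C L)
FIRST(H) = {if, num, print}  (via C, L L if)
FOLLOW(S) includes $ since S is the start symbol.
FOLLOW(L): in H→L L if (occurrence 1), L is followed by L if with FIRST {if, num, print}; in H→L L if (occurrence 2), L is followed by if with FIRST {if}; in L→C L, the suffix after L is empty (adds nothing new). Thus FOLLOW(L) = {if, num, print}.
FOLLOW(K): in S→num K if H, K is followed by if H with FIRST {if}. Thus FOLLOW(K) = {if}.
FOLLOW(S): in S→H C S int, S is followed by int with FIRST {int}; in C→S, the suffix after S is empty, so FOLLOW(S) ⊇ FOLLOW(C) = {$, if, int, num, print}. Thus FOLLOW(S) = {$, if, int, num, print}.
FOLLOW(H): in S→num K if H, the suffix after H is empty, so FOLLOW(H) ⊇ FOLLOW(S) = {$, if, int, num, print}; in S→H C S int, H is followed by C S int with FIRST {if, num, print}; in H→print int H if, H is followed by if with FIRST {if}. Thus FOLLOW(H) = {$, if, int, num, print}.
FOLLOW(C): in S→H C S int, C is followed by S int with FIRST {if, num, print}; in H→C, the suffix after C is empty, so FOLLOW(C) ⊇ FOLLOW(H) = {$, if, int, num, print}; in L→C L, C is followed by L with FIRST {epsilon, if, num, print}; in L→C L, the suffix after C is nullable, so FOLLOW(C) ⊇ FOLLOW(L) = {if, num, print}. Thus FOLLOW(C) = {$, if, int, num, print}.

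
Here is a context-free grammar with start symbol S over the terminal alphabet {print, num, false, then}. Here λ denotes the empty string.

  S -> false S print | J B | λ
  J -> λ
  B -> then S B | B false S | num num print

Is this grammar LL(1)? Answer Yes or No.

FIRST(S) = {λ, false, num, then}
FIRST(J) = {λ}
FIRST(B) = {num, then}
FOLLOW(S) = {$, false, num, print, then}
FOLLOW(J) = {num, then}
FOLLOW(B) = {$, false, num, print, then}
Cell M[B, num] receives both B -> B false S and B -> num num print — the grammar is not LL(1).

No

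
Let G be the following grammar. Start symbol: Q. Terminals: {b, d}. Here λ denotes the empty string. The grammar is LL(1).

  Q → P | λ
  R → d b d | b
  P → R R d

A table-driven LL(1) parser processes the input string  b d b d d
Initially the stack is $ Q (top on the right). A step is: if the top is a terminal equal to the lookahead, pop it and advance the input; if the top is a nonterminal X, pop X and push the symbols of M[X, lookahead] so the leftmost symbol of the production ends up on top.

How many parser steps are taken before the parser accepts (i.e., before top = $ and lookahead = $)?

9

step 1: stack=$ Q  input=b d b d d $  — expand Q → P
step 2: stack=$ P  input=b d b d d $  — expand P → R R d
step 3: stack=$ d R R  input=b d b d d $  — expand R → b
step 4: stack=$ d R b  input=b d b d d $  — match b
step 5: stack=$ d R  input=d b d d $  — expand R → d b d
step 6: stack=$ d d b d  input=d b d d $  — match d
step 7: stack=$ d d b  input=b d d $  — match b
step 8: stack=$ d d  input=d d $  — match d
step 9: stack=$ d  input=d $  — match d
Accept reached after 9 steps.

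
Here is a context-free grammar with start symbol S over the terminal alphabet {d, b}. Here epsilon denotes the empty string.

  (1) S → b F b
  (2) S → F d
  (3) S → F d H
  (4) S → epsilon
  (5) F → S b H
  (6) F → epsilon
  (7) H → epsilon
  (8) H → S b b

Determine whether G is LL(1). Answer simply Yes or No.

FIRST(S) = {epsilon, b, d}
FIRST(F) = {epsilon, b, d}
FIRST(H) = {epsilon, b, d}
FOLLOW(S) = {$, b}
FOLLOW(F) = {b, d}
FOLLOW(H) = {$, b, d}
Cell M[F, b] receives both F → S b H and F → epsilon — the grammar is not LL(1).

No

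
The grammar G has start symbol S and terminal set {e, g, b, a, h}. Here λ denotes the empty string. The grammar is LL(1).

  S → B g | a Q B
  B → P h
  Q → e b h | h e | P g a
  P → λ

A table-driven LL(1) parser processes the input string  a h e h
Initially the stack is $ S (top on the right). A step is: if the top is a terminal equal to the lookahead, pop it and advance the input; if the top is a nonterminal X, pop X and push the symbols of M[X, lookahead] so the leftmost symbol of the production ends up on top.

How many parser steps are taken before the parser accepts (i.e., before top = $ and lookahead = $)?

step 1: stack=$ S  input=a h e h $  — expand S → a Q B
step 2: stack=$ B Q a  input=a h e h $  — match a
step 3: stack=$ B Q  input=h e h $  — expand Q → h e
step 4: stack=$ B e h  input=h e h $  — match h
step 5: stack=$ B e  input=e h $  — match e
step 6: stack=$ B  input=h $  — expand B → P h
step 7: stack=$ h P  input=h $  — expand P → λ
step 8: stack=$ h  input=h $  — match h
Accept reached after 8 steps.

8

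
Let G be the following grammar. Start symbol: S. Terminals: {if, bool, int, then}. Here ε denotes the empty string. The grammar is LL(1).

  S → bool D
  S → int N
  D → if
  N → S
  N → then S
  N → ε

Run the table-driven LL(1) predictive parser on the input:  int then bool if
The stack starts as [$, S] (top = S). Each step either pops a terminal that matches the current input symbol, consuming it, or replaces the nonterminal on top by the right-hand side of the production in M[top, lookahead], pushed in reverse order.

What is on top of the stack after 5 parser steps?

     Stack     Input               Action
  1  $ S       int then bool if $  expand S → int N
  2  $ N int   int then bool if $  match int
  3  $ N       then bool if $      expand N → then S
  4  $ S then  then bool if $      match then
  5  $ S       bool if $           expand S → bool D
Stack after step 5: $ D bool (top = bool).

bool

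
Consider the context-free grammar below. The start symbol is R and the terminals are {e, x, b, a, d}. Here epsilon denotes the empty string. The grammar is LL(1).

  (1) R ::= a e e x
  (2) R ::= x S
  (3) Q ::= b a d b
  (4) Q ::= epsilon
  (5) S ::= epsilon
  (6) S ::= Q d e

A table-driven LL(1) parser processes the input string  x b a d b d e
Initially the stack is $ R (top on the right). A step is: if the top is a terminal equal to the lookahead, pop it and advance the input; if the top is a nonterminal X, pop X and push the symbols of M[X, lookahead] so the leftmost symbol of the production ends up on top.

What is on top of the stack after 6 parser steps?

d

step 1: stack=$ R  input=x b a d b d e $  — expand R ::= x S
step 2: stack=$ S x  input=x b a d b d e $  — match x
step 3: stack=$ S  input=b a d b d e $  — expand S ::= Q d e
step 4: stack=$ e d Q  input=b a d b d e $  — expand Q ::= b a d b
step 5: stack=$ e d b d a b  input=b a d b d e $  — match b
step 6: stack=$ e d b d a  input=a d b d e $  — match a
Stack after step 6: $ e d b d (top = d).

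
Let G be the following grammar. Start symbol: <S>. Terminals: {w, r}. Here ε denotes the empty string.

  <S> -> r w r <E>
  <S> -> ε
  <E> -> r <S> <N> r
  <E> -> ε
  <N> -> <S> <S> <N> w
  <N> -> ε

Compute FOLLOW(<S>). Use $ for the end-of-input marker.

{$, r, w}

FIRST(<S>) = {ε, r}
FIRST(<E>) = {ε, r}
FIRST(<N>) = {ε, r, w}  (via <S> <S> <N> w)
FOLLOW(<S>) includes $ since <S> is the start symbol.
FOLLOW(<S>): in <E>->r <S> <N> r, <S> is followed by <N> r with FIRST {r, w}; in <N>-><S> <S> <N> w (occurrence 1), <S> is followed by <S> <N> w with FIRST {r, w}; in <N>-><S> <S> <N> w (occurrence 2), <S> is followed by <N> w with FIRST {r, w}. Thus FOLLOW(<S>) = {$, r, w}.
FOLLOW(<E>): in <S>->r w r <E>, the suffix after <E> is empty, so FOLLOW(<E>) ⊇ FOLLOW(<S>) = {$, r, w}. Thus FOLLOW(<E>) = {$, r, w}.
FOLLOW(<N>): in <E>->r <S> <N> r, <N> is followed by r with FIRST {r}; in <N>-><S> <S> <N> w, <N> is followed by w with FIRST {w}. Thus FOLLOW(<N>) = {r, w}.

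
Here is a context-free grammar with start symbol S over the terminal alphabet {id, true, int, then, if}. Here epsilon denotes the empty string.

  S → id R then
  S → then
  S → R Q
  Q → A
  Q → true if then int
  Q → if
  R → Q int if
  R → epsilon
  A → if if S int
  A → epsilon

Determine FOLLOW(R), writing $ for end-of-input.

{$, if, int, then, true}

FIRST(A) = {epsilon, if}
FIRST(Q) = {epsilon, if, true}  (via A)
FIRST(R) = {epsilon, if, int, true}  (via Q int if)
FIRST(S) = {epsilon, id, if, int, then, true}  (via R Q)
FOLLOW(S) includes $ since S is the start symbol.
FOLLOW(S): in A→if if S int, S is followed by int with FIRST {int}. Thus FOLLOW(S) = {$, int}.
FOLLOW(Q): in S→R Q, the suffix after Q is empty, so FOLLOW(Q) ⊇ FOLLOW(S) = {$, int}; in R→Q int if, Q is followed by int if with FIRST {int}. Thus FOLLOW(Q) = {$, int}.
FOLLOW(R): in S→id R then, R is followed by then with FIRST {then}; in S→R Q, R is followed by Q with FIRST {epsilon, if, true}; in S→R Q, the suffix after R is nullable, so FOLLOW(R) ⊇ FOLLOW(S) = {$, int}. Thus FOLLOW(R) = {$, if, int, then, true}.
FOLLOW(A): in Q→A, the suffix after A is empty, so FOLLOW(A) ⊇ FOLLOW(Q) = {$, int}. Thus FOLLOW(A) = {$, int}.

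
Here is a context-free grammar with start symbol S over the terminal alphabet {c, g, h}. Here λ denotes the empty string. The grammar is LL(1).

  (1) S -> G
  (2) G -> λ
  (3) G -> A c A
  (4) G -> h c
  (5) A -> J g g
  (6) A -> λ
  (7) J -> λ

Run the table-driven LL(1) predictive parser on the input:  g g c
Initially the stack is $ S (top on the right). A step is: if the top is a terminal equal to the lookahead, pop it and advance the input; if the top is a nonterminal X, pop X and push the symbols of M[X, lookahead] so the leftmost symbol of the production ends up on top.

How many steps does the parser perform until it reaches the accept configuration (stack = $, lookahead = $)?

     Stack        Input    Action
  1  $ S          g g c $  expand S -> G
  2  $ G          g g c $  expand G -> A c A
  3  $ A c A      g g c $  expand A -> J g g
  4  $ A c g g J  g g c $  expand J -> λ
  5  $ A c g g    g g c $  match g
  6  $ A c g      g c $    match g
  7  $ A c        c $      match c
  8  $ A          $        expand A -> λ
Accept reached after 8 steps.

8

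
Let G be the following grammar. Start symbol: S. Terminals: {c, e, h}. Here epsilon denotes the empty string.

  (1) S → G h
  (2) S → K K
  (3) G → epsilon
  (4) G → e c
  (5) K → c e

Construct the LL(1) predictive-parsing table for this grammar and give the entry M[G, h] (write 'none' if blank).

G → epsilon

FIRST(G): from G→epsilon we get {epsilon}; from G→e c we get {e}. So FIRST(G) = {epsilon, e}.
FIRST(K): from K→c e we get {c}. So FIRST(K) = {c}.
FIRST(S): from S→G h we get {e, h}; from S→K K we get {c}. So FIRST(S) = {c, e, h}.
FOLLOW(S) includes $ since S is the start symbol.
FOLLOW(G): in S→G h, G is followed by h with FIRST {h}. Thus FOLLOW(G) = {h}.
For G → epsilon: FIRST(epsilon) = {epsilon}, so it goes in M[G, t] for t ∈ {}; since epsilon ∈ FIRST, also for every t ∈ FOLLOW(G) = {h}.
For G → e c: FIRST(e c) = {e}, so it goes in M[G, t] for t ∈ {e}.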